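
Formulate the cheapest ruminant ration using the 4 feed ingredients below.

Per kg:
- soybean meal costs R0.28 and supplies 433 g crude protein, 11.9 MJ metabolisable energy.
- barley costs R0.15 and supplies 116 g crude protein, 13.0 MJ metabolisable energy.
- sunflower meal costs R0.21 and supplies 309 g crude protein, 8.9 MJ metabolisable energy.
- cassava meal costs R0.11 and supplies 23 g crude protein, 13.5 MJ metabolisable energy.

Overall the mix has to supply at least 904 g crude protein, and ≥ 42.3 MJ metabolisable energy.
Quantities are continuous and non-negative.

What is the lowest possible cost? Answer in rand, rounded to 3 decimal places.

Treat it as an LP. Let x1 = kg of soybean meal, x2 = kg of barley, x3 = kg of sunflower meal, x4 = kg of cassava meal.
Minimise 0.28x1 + 0.15x2 + 0.21x3 + 0.11x4 subject to:
  433x1 + 116x2 + 309x3 + 23x4 ≥ 904   (crude protein)
  11.9x1 + 13x2 + 8.9x3 + 13.5x4 ≥ 42.3   (metabolisable energy)
  x1, x2, x3, x4 ≥ 0.
The minimum-cost mix takes nothing from barley, sunflower meal — only soybean meal, cassava meal. The crude protein and metabolisable energy requirements are met with equality.
That vertex is x1 = 2.016, x4 = 1.357.
Total cost: 0.28·2.016 + 0.11·1.357 = 0.71375.

R0.714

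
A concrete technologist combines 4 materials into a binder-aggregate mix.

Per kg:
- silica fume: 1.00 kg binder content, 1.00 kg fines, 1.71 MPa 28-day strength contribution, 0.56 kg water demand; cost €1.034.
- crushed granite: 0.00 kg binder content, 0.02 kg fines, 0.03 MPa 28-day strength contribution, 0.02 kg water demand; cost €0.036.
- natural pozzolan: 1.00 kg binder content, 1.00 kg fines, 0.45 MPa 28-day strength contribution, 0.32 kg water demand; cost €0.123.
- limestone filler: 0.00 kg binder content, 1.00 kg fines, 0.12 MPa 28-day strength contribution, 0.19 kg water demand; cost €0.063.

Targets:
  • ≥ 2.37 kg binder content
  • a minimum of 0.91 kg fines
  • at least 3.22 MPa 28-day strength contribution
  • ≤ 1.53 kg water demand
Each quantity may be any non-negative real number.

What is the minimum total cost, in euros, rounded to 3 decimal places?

Treat it as an LP. Let x1 = kg of silica fume, x2 = kg of crushed granite, x3 = kg of natural pozzolan, x4 = kg of limestone filler.
Minimise 1.034x1 + 0.036x2 + 0.123x3 + 0.063x4 subject to:
  1x1 + 1x3 ≥ 2.37   (binder content)
  1x1 + 0.02x2 + 1x3 + 1x4 ≥ 0.91   (fines)
  1.71x1 + 0.03x2 + 0.45x3 + 0.12x4 ≥ 3.22   (28-day strength contribution)
  0.56x1 + 0.02x2 + 0.32x3 + 0.19x4 ≤ 1.53   (water demand)
  x1, x2, x3, x4 ≥ 0.
The minimum-cost mix takes nothing from crushed granite, limestone filler — only silica fume, natural pozzolan. Binding constraints: 28-day strength contribution and water demand.
That vertex is x1 = 1.158, x3 = 2.754.
Cost = 1.034·1.158 + 0.123·2.754 = 1.53611.

€1.536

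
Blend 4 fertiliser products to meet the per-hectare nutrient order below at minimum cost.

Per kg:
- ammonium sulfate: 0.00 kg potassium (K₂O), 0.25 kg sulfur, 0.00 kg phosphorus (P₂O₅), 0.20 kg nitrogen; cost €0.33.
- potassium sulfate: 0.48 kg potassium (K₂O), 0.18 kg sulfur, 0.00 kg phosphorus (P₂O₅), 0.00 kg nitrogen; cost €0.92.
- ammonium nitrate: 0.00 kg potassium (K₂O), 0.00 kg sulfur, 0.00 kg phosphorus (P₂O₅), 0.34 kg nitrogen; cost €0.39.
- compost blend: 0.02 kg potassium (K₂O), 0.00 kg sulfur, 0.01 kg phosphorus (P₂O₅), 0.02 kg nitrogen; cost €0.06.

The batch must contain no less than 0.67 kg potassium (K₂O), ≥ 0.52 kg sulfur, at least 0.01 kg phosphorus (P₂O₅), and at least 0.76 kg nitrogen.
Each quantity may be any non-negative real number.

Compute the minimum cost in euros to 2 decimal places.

Set it up as a linear program. Let x1 = kg of ammonium sulfate, x2 = kg of potassium sulfate, x3 = kg of ammonium nitrate, x4 = kg of compost blend.
min 0.33x1 + 0.92x2 + 0.39x3 + 0.06x4 s.t.:
  0.48x2 + 0.02x4 ≥ 0.67   (potassium (K₂O))
  0.25x1 + 0.18x2 ≥ 0.52   (sulfur)
  0.01x4 ≥ 0.01   (phosphorus (P₂O₅))
  0.2x1 + 0.34x3 + 0.02x4 ≥ 0.76   (nitrogen)
  x1, x2, x3, x4 ≥ 0.
The optimal mix uses every input. There the potassium (K₂O), sulfur, phosphorus (P₂O₅), nitrogen constraints are tight.
So ammonium sulfate = 1.105 kg, potassium sulfate = 1.354 kg, ammonium nitrate = 1.526 kg, compost blend = 1 kg.
Hence cost = 0.33·1.105 + 0.92·1.354 + 0.39·1.526 + 0.06·1 = €2.2655.

€2.27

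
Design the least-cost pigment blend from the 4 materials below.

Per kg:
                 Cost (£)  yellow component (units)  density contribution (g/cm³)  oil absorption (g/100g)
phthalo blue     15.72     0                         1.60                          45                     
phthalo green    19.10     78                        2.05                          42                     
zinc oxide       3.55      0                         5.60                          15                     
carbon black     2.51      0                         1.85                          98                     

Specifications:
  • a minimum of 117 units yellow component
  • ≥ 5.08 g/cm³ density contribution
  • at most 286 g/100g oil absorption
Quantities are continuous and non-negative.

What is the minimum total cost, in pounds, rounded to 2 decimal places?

Let x1 = kg of phthalo blue, x2 = kg of phthalo green, x3 = kg of zinc oxide, x4 = kg of carbon black.
min 15.72x1 + 19.1x2 + 3.55x3 + 2.51x4 with:
  78x2 ≥ 117   (yellow component)
  1.6x1 + 2.05x2 + 5.6x3 + 1.85x4 ≥ 5.08   (density contribution)
  45x1 + 42x2 + 15x3 + 98x4 ≤ 286   (oil absorption)
  x1, x2, x3, x4 ≥ 0.
At the optimum only phthalo green, zinc oxide are positive (phthalo blue, carbon black = 0). There the yellow component and density contribution constraints are tight.
Solving gives x2 = 1.5, x3 = 0.358.
Objective = 19.1·1.5 + 3.55·0.358 = 29.9209.

£29.92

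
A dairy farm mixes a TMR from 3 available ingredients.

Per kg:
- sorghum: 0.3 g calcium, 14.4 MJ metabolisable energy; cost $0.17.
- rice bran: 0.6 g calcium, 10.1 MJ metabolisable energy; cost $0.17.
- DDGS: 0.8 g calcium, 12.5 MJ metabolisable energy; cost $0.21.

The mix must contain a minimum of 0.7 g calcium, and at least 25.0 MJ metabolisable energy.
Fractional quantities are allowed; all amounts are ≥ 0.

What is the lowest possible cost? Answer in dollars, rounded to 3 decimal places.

Set it up as a linear program. Let x1 = kg of sorghum, x2 = kg of rice bran, x3 = kg of DDGS.
Minimise 0.17x1 + 0.17x2 + 0.21x3 s.t.:
  0.3x1 + 0.6x2 + 0.8x3 ≥ 0.7   (calcium)
  14.4x1 + 10.1x2 + 12.5x3 ≥ 25   (metabolisable energy)
  x1, x2, x3 ≥ 0.
The optimal basis is {sorghum, DDGS}; rice bran drops out. Binding constraints: calcium and metabolisable energy.
So sorghum = 1.448 kg, DDGS = 0.332 kg.
Cost = 0.17·1.448 + 0.21·0.332 = 0.31588.

$0.316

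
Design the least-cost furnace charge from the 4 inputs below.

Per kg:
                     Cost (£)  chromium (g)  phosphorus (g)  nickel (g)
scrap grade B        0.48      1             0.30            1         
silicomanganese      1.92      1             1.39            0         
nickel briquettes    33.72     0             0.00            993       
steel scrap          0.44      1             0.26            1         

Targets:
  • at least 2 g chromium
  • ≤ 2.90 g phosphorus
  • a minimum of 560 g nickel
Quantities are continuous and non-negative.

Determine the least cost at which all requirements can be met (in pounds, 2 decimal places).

Treat it as an LP. Let x1 = kg of scrap grade B, x2 = kg of silicomanganese, x3 = kg of nickel briquettes, x4 = kg of steel scrap.
min 0.48x1 + 1.92x2 + 33.72x3 + 0.44x4 with:
  1x1 + 1x2 + 1x4 ≥ 2   (chromium)
  0.3x1 + 1.39x2 + 0.26x4 ≤ 2.9   (phosphorus)
  1x1 + 993x3 + 1x4 ≥ 560   (nickel)
  x1, x2, x3, x4 ≥ 0.
The minimum-cost mix takes nothing from scrap grade B, silicomanganese — only nickel briquettes, steel scrap. There the chromium and nickel constraints are tight.
Optimal quantities: nickel briquettes = 0.5619 kg, steel scrap = 2 kg.
Total cost: 33.72·0.5619 + 0.44·2 = 19.8273.

£19.83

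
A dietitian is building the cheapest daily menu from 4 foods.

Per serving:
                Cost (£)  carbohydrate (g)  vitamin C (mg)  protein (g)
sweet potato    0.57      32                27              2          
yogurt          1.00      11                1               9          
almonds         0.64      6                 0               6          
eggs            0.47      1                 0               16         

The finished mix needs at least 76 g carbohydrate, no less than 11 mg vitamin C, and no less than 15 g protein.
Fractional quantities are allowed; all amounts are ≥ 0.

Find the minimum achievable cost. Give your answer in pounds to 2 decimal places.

£1.64

Treat it as an LP. Let x1 = servings of sweet potato, x2 = servings of yogurt, x3 = servings of almonds, x4 = servings of eggs.
Minimize 0.57x1 + 1x2 + 0.64x3 + 0.47x4 s.t.:
  32x1 + 11x2 + 6x3 + 1x4 ≥ 76   (carbohydrate)
  27x1 + 1x2 ≥ 11   (vitamin C)
  2x1 + 9x2 + 6x3 + 16x4 ≥ 15   (protein)
  x1, x2, x3, x4 ≥ 0.
The minimum-cost mix takes nothing from yogurt, almonds — only sweet potato, eggs. Binding constraints: carbohydrate and protein.
So sweet potato = 2.355 servings, eggs = 0.6431 servings.
Cost = 0.57·2.355 + 0.47·0.6431 = 1.6446.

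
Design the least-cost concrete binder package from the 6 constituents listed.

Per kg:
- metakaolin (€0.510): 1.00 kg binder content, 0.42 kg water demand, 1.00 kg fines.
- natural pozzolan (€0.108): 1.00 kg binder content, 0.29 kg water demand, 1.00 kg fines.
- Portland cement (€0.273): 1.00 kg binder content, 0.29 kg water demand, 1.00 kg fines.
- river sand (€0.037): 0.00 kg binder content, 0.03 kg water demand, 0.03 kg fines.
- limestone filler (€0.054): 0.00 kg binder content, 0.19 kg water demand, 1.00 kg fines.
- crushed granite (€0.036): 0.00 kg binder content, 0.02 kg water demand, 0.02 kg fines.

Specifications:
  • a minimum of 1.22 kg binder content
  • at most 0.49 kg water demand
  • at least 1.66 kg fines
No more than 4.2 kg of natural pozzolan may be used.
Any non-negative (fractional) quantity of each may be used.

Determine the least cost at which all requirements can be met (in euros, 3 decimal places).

€0.156

Treat it as an LP. Let x1 = kg of metakaolin, x2 = kg of natural pozzolan, x3 = kg of Portland cement, x4 = kg of river sand, x5 = kg of limestone filler, x6 = kg of crushed granite.
Minimize 0.51x1 + 0.108x2 + 0.273x3 + 0.037x4 + 0.054x5 + 0.036x6 with:
  1x1 + 1x2 + 1x3 ≥ 1.22   (binder content)
  0.42x1 + 0.29x2 + 0.29x3 + 0.03x4 + 0.19x5 + 0.02x6 ≤ 0.49   (water demand)
  1x1 + 1x2 + 1x3 + 0.03x4 + 1x5 + 0.02x6 ≥ 1.66   (fines)
  x2 ≤ 4.2
  x1, x2, x3, x4, x5, x6 ≥ 0.
The minimum-cost mix takes nothing from metakaolin, Portland cement, river sand, crushed granite — only natural pozzolan, limestone filler. There the binder content and fines constraints are tight.
Solving gives x2 = 1.22, x5 = 0.44.
Total cost: 0.108·1.22 + 0.054·0.44 = 0.15552.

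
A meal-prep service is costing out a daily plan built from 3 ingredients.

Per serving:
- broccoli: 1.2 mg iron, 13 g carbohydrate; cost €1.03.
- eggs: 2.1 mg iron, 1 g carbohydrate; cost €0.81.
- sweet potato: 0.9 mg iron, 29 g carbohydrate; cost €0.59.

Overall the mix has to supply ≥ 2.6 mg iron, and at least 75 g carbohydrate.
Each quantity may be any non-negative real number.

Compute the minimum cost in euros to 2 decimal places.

€1.63

Set it up as a linear program. Let x1 = servings of broccoli, x2 = servings of eggs, x3 = servings of sweet potato.
Minimize 1.03x1 + 0.81x2 + 0.59x3 subject to:
  1.2x1 + 2.1x2 + 0.9x3 ≥ 2.6   (iron)
  13x1 + 1x2 + 29x3 ≥ 75   (carbohydrate)
  x1, x2, x3 ≥ 0.
The optimal basis is {eggs, sweet potato}; broccoli drops out. There the iron and carbohydrate constraints are tight.
Optimal quantities: eggs = 0.1317 servings, sweet potato = 2.582 servings.
Objective = 0.81·0.1317 + 0.59·2.582 = 1.6301.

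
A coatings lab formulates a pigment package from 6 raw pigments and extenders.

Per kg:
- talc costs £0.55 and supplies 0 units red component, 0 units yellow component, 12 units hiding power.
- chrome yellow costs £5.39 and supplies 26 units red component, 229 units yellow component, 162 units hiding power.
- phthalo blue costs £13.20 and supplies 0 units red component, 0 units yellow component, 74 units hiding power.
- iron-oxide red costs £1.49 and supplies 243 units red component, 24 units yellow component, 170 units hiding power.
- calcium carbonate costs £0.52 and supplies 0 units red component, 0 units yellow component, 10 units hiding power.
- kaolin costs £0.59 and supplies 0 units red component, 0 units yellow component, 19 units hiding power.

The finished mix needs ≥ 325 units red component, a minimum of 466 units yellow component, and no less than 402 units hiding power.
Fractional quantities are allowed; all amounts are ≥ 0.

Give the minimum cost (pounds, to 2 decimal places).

£12.02

This is a linear program. Let x1 = kg of talc, x2 = kg of chrome yellow, x3 = kg of phthalo blue, x4 = kg of iron-oxide red, x5 = kg of calcium carbonate, x6 = kg of kaolin.
Minimize 0.55x1 + 5.39x2 + 13.2x3 + 1.49x4 + 0.52x5 + 0.59x6 with:
  26x2 + 243x4 ≥ 325   (red component)
  229x2 + 24x4 ≥ 466   (yellow component)
  12x1 + 162x2 + 74x3 + 170x4 + 10x5 + 19x6 ≥ 402   (hiding power)
  x1, x2, x3, x4, x5, x6 ≥ 0.
At the optimum only chrome yellow, iron-oxide red are positive (talc, phthalo blue, calcium carbonate, kaolin = 0). There the red component and yellow component constraints are tight.
So chrome yellow = 1.9163 kg, iron-oxide red = 1.1324 kg.
Total cost: 5.39·1.9163 + 1.49·1.1324 = 12.0161.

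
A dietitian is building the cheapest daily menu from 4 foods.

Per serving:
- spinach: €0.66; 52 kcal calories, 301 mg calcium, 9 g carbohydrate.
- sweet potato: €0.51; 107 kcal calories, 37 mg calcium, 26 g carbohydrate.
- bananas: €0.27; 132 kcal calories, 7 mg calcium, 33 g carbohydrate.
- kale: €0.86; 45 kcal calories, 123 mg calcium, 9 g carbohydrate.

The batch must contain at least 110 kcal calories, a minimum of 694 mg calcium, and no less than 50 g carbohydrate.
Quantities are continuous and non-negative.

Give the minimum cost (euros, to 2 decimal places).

€1.75

Set it up as a linear program. Let x1 = servings of spinach, x2 = servings of sweet potato, x3 = servings of bananas, x4 = servings of kale.
Minimize 0.66x1 + 0.51x2 + 0.27x3 + 0.86x4 with:
  52x1 + 107x2 + 132x3 + 45x4 ≥ 110   (calories)
  301x1 + 37x2 + 7x3 + 123x4 ≥ 694   (calcium)
  9x1 + 26x2 + 33x3 + 9x4 ≥ 50   (carbohydrate)
  x1, x2, x3, x4 ≥ 0.
At the optimum only spinach, bananas are positive (sweet potato, kale = 0). Binding constraints: calcium and carbohydrate.
So spinach = 2.285 servings, bananas = 0.892 servings.
Total cost: 0.66·2.285 + 0.27·0.892 = 1.7489.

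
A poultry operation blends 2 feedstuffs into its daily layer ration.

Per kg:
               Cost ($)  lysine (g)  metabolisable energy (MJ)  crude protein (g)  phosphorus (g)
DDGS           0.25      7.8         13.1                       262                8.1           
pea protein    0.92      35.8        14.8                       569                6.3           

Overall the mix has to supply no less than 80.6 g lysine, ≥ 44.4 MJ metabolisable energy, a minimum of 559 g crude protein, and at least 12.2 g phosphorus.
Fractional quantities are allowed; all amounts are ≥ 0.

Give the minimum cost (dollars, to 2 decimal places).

Set it up as a linear program. Let x1 = kg of DDGS, x2 = kg of pea protein.
Minimize 0.25x1 + 0.92x2 subject to:
  7.8x1 + 35.8x2 ≥ 80.6   (lysine)
  13.1x1 + 14.8x2 ≥ 44.4   (metabolisable energy)
  262x1 + 569x2 ≥ 559   (crude protein)
  8.1x1 + 6.3x2 ≥ 12.2   (phosphorus)
  x1, x2 ≥ 0.
Both inputs are positive at the optimum. Binding constraints: lysine and metabolisable energy.
So DDGS = 1.122 kg, pea protein = 2.007 kg.
Cost = 0.25·1.122 + 0.92·2.007 = 2.1269.

$2.13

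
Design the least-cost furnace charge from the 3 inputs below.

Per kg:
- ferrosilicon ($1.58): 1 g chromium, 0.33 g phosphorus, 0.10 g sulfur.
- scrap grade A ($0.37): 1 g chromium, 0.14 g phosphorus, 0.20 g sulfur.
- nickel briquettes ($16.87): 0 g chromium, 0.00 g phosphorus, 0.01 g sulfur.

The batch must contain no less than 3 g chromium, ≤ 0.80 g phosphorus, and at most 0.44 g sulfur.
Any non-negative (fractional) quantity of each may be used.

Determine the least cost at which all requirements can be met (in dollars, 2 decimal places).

Treat it as an LP. Let x1 = kg of ferrosilicon, x2 = kg of scrap grade A, x3 = kg of nickel briquettes.
Minimize 1.58x1 + 0.37x2 + 16.87x3 subject to:
  1x1 + 1x2 ≥ 3   (chromium)
  0.33x1 + 0.14x2 ≤ 0.8   (phosphorus)
  0.1x1 + 0.2x2 + 0.01x3 ≤ 0.44   (sulfur)
  x1, x2, x3 ≥ 0.
The cheapest feasible vertex uses only ferrosilicon, scrap grade A; nickel briquettes is not used. The chromium and sulfur requirements are met with equality.
Optimal quantities: ferrosilicon = 1.6 kg, scrap grade A = 1.4 kg.
Total cost: 1.58·1.6 + 0.37·1.4 = 3.0460.

$3.05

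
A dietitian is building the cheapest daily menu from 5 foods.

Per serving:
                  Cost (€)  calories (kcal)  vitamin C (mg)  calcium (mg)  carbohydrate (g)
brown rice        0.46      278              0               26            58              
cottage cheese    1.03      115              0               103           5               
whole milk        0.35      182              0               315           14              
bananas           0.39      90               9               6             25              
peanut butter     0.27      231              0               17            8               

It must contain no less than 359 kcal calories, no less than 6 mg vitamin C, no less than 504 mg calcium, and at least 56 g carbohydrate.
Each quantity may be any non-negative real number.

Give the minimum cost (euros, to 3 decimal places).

Treat it as an LP. Let x1 = servings of brown rice, x2 = servings of cottage cheese, x3 = servings of whole milk, x4 = servings of bananas, x5 = servings of peanut butter.
Minimize 0.46x1 + 1.03x2 + 0.35x3 + 0.39x4 + 0.27x5 with:
  278x1 + 115x2 + 182x3 + 90x4 + 231x5 ≥ 359   (calories)
  9x4 ≥ 6   (vitamin C)
  26x1 + 103x2 + 315x3 + 6x4 + 17x5 ≥ 504   (calcium)
  58x1 + 5x2 + 14x3 + 25x4 + 8x5 ≥ 56   (carbohydrate)
  x1, x2, x3, x4, x5 ≥ 0.
The minimum-cost mix takes nothing from cottage cheese, peanut butter — only brown rice, whole milk, bananas. The vitamin C, calcium, carbohydrate requirements are met with equality.
That vertex is x1 = 0.301, x3 = 1.562, x4 = 0.6667.
Hence cost = 0.46·0.301 + 0.35·1.562 + 0.39·0.6667 = €0.94517.

€0.945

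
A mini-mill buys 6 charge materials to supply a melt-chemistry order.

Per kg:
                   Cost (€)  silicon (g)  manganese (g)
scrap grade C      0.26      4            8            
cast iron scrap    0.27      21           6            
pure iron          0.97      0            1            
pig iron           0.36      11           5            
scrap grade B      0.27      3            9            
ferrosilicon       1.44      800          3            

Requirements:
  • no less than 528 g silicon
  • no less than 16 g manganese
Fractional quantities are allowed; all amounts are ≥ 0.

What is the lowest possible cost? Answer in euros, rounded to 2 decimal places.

This is a linear program. Let x1 = kg of scrap grade C, x2 = kg of cast iron scrap, x3 = kg of pure iron, x4 = kg of pig iron, x5 = kg of scrap grade B, x6 = kg of ferrosilicon.
min 0.26x1 + 0.27x2 + 0.97x3 + 0.36x4 + 0.27x5 + 1.44x6 subject to:
  4x1 + 21x2 + 11x4 + 3x5 + 800x6 ≥ 528   (silicon)
  8x1 + 6x2 + 1x3 + 5x4 + 9x5 + 3x6 ≥ 16   (manganese)
  x1, x2, x3, x4, x5, x6 ≥ 0.
The cheapest feasible vertex uses only scrap grade B, ferrosilicon; scrap grade C, cast iron scrap, pure iron, pig iron are not used. There the silicon and manganese constraints are tight.
That vertex is x5 = 1.56, x6 = 0.6542.
Cost = 0.27·1.56 + 1.44·0.6542 = 1.3632.

€1.36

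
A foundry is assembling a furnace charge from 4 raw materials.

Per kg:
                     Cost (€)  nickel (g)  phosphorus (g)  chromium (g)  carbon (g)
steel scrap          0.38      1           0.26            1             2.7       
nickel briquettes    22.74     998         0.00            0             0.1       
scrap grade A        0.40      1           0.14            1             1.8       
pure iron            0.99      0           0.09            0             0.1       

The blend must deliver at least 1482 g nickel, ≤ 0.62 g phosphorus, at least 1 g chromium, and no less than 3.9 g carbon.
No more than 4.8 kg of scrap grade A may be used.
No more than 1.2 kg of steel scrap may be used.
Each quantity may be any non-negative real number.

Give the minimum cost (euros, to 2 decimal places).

€34.30

Let x1 = kg of steel scrap, x2 = kg of nickel briquettes, x3 = kg of scrap grade A, x4 = kg of pure iron.
min 0.38x1 + 22.74x2 + 0.4x3 + 0.99x4 subject to:
  1x1 + 998x2 + 1x3 ≥ 1482   (nickel)
  0.26x1 + 0.14x3 + 0.09x4 ≤ 0.62   (phosphorus)
  1x1 + 1x3 ≥ 1   (chromium)
  2.7x1 + 0.1x2 + 1.8x3 + 0.1x4 ≥ 3.9   (carbon)
  x3 ≤ 4.8
  x1 ≤ 1.2
  x1, x2, x3, x4 ≥ 0.
The optimal basis is {steel scrap, nickel briquettes, scrap grade A}; pure iron drops out. The nickel, carbon, the steel scrap cap requirements are met with equality.
So steel scrap = 1.2 kg, nickel briquettes = 1.4835 kg, scrap grade A = 0.28425 kg.
Hence cost = 0.38·1.2 + 22.74·1.4835 + 0.4·0.28425 = €34.3045.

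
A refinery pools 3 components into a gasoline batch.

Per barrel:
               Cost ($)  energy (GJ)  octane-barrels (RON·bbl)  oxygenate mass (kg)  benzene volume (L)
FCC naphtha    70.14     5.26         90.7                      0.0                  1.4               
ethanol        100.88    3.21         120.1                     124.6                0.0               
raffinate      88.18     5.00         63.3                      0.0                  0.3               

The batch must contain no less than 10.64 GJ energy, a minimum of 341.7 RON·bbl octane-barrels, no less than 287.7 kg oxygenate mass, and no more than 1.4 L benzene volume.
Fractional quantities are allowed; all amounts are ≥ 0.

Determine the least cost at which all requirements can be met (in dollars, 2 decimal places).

Set it up as a linear program. Let x1 = barrels of FCC naphtha, x2 = barrels of ethanol, x3 = barrels of raffinate.
Minimize 70.14x1 + 100.88x2 + 88.18x3 with:
  5.26x1 + 3.21x2 + 5x3 ≥ 10.64   (energy)
  90.7x1 + 120.1x2 + 63.3x3 ≥ 341.7   (octane-barrels)
  124.6x2 ≥ 287.7   (oxygenate mass)
  1.4x1 + 0.3x3 ≤ 1.4   (benzene volume)
  x1, x2, x3 ≥ 0.
The optimal basis is {FCC naphtha, ethanol}; raffinate drops out. Binding constraints: octane-barrels and oxygenate mass.
Optimal quantities: FCC naphtha = 0.70993 barrels, ethanol = 2.309 barrels.
Total cost: 70.14·0.70993 + 100.88·2.309 = 282.7264.

$282.73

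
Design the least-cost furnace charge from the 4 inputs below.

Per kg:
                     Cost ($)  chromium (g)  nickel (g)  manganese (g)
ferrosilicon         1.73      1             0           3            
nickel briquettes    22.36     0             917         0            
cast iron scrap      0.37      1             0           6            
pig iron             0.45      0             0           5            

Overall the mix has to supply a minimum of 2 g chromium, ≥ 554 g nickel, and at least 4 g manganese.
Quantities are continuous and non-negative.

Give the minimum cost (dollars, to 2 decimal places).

$14.25

Let x1 = kg of ferrosilicon, x2 = kg of nickel briquettes, x3 = kg of cast iron scrap, x4 = kg of pig iron.
min 1.73x1 + 22.36x2 + 0.37x3 + 0.45x4 with:
  1x1 + 1x3 ≥ 2   (chromium)
  917x2 ≥ 554   (nickel)
  3x1 + 6x3 + 5x4 ≥ 4   (manganese)
  x1, x2, x3, x4 ≥ 0.
The minimum-cost mix takes nothing from ferrosilicon, pig iron — only nickel briquettes, cast iron scrap. The chromium and nickel requirements are met with equality.
Optimal quantities: nickel briquettes = 0.6041 kg, cast iron scrap = 2 kg.
Cost = 22.36·0.6041 + 0.37·2 = 14.2477.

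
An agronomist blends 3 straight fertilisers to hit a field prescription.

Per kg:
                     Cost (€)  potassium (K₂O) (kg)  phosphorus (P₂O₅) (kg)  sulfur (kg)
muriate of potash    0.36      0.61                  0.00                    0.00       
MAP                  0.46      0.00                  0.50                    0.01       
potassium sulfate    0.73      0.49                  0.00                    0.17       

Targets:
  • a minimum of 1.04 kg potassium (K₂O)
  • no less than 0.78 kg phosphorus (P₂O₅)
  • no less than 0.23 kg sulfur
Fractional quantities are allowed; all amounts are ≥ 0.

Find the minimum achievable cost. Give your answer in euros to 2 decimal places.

Set it up as a linear program. Let x1 = kg of muriate of potash, x2 = kg of MAP, x3 = kg of potassium sulfate.
Minimize 0.36x1 + 0.46x2 + 0.73x3 with:
  0.61x1 + 0.49x3 ≥ 1.04   (potassium (K₂O))
  0.5x2 ≥ 0.78   (phosphorus (P₂O₅))
  0.01x2 + 0.17x3 ≥ 0.23   (sulfur)
  x1, x2, x3 ≥ 0.
The optimal mix uses every input. The potassium (K₂O), phosphorus (P₂O₅), sulfur requirements are met with equality.
Optimal quantities: muriate of potash = 0.6918 kg, MAP = 1.56 kg, potassium sulfate = 1.261 kg.
Total cost: 0.36·0.6918 + 0.46·1.56 + 0.73·1.261 = 1.8872.

€1.89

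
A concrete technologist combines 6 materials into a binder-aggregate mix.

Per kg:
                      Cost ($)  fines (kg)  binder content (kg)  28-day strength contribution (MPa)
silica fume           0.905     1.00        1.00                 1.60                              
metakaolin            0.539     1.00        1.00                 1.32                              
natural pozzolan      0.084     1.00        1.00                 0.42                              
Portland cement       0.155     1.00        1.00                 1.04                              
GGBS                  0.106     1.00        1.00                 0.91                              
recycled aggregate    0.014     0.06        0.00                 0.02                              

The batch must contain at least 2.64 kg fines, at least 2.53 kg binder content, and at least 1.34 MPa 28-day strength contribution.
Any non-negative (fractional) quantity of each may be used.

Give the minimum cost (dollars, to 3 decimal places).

Let x1 = kg of silica fume, x2 = kg of metakaolin, x3 = kg of natural pozzolan, x4 = kg of Portland cement, x5 = kg of GGBS, x6 = kg of recycled aggregate.
min 0.905x1 + 0.539x2 + 0.084x3 + 0.155x4 + 0.106x5 + 0.014x6 with:
  1x1 + 1x2 + 1x3 + 1x4 + 1x5 + 0.06x6 ≥ 2.64   (fines)
  1x1 + 1x2 + 1x3 + 1x4 + 1x5 ≥ 2.53   (binder content)
  1.6x1 + 1.32x2 + 0.42x3 + 1.04x4 + 0.91x5 + 0.02x6 ≥ 1.34   (28-day strength contribution)
  x1, x2, x3, x4, x5, x6 ≥ 0.
The cheapest feasible vertex uses only natural pozzolan, GGBS; silica fume, metakaolin, Portland cement, recycled aggregate are not used. Binding constraints: fines and 28-day strength contribution.
That vertex is x3 = 2.168, x5 = 0.4718.
Hence cost = 0.084·2.168 + 0.106·0.4718 = $0.23212.

$0.232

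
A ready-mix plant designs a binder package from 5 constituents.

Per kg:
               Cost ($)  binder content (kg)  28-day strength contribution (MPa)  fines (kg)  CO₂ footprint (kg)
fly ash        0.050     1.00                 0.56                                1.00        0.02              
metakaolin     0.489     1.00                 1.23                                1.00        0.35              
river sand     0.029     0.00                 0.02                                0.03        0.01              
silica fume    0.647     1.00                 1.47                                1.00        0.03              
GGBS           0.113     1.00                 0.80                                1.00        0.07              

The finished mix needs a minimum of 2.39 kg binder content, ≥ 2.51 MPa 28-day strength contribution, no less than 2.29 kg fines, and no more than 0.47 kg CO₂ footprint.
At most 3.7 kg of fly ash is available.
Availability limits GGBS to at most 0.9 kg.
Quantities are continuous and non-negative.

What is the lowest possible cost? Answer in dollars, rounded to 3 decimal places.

$0.247

Let x1 = kg of fly ash, x2 = kg of metakaolin, x3 = kg of river sand, x4 = kg of silica fume, x5 = kg of GGBS.
Minimise 0.05x1 + 0.489x2 + 0.029x3 + 0.647x4 + 0.113x5 subject to:
  1x1 + 1x2 + 1x4 + 1x5 ≥ 2.39   (binder content)
  0.56x1 + 1.23x2 + 0.02x3 + 1.47x4 + 0.8x5 ≥ 2.51   (28-day strength contribution)
  1x1 + 1x2 + 0.03x3 + 1x4 + 1x5 ≥ 2.29   (fines)
  0.02x1 + 0.35x2 + 0.01x3 + 0.03x4 + 0.07x5 ≤ 0.47   (CO₂ footprint)
  x1 ≤ 3.7
  x5 ≤ 0.9
  x1, x2, x3, x4, x5 ≥ 0.
The optimal basis is {fly ash, GGBS}; metakaolin, river sand, silica fume drop out. The 28-day strength contribution and the fly ash cap requirements are met with equality.
Solving gives x1 = 3.7, x5 = 0.5475.
Total cost: 0.05·3.7 + 0.113·0.5475 = 0.24687.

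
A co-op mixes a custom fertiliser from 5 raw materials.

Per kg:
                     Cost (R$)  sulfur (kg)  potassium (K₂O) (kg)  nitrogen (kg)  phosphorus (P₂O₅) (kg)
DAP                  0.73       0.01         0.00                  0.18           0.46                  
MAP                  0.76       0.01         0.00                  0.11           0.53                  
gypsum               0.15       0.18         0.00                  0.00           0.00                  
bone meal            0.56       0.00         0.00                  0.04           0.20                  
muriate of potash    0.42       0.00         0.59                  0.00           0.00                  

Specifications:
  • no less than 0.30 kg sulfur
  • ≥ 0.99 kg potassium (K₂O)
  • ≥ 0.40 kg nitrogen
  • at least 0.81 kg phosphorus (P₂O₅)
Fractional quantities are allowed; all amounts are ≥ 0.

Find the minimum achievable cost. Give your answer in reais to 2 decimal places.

R$2.56

This is a linear program. Let x1 = kg of DAP, x2 = kg of MAP, x3 = kg of gypsum, x4 = kg of bone meal, x5 = kg of muriate of potash.
min 0.73x1 + 0.76x2 + 0.15x3 + 0.56x4 + 0.42x5 subject to:
  0.01x1 + 0.01x2 + 0.18x3 ≥ 0.3   (sulfur)
  0.59x5 ≥ 0.99   (potassium (K₂O))
  0.18x1 + 0.11x2 + 0.04x4 ≥ 0.4   (nitrogen)
  0.46x1 + 0.53x2 + 0.2x4 ≥ 0.81   (phosphorus (P₂O₅))
  x1, x2, x3, x4, x5 ≥ 0.
The cheapest feasible vertex uses only DAP, gypsum, muriate of potash; MAP, bone meal are not used. There the sulfur, potassium (K₂O), nitrogen constraints are tight.
Optimal quantities: DAP = 2.222 kg, gypsum = 1.543 kg, muriate of potash = 1.678 kg.
Hence cost = 0.73·2.222 + 0.15·1.543 + 0.42·1.678 = R$2.5583.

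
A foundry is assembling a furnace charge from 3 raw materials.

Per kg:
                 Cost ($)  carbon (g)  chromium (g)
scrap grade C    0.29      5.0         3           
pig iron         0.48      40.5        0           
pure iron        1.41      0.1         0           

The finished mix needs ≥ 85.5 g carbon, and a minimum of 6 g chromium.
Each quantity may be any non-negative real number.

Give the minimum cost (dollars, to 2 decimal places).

$1.47

Set it up as a linear program. Let x1 = kg of scrap grade C, x2 = kg of pig iron, x3 = kg of pure iron.
min 0.29x1 + 0.48x2 + 1.41x3 with:
  5x1 + 40.5x2 + 0.1x3 ≥ 85.5   (carbon)
  3x1 ≥ 6   (chromium)
  x1, x2, x3 ≥ 0.
The cheapest feasible vertex uses only scrap grade C, pig iron; pure iron is not used. The carbon and chromium requirements are met with equality.
Optimal quantities: scrap grade C = 2 kg, pig iron = 1.864 kg.
Hence cost = 0.29·2 + 0.48·1.864 = $1.4747.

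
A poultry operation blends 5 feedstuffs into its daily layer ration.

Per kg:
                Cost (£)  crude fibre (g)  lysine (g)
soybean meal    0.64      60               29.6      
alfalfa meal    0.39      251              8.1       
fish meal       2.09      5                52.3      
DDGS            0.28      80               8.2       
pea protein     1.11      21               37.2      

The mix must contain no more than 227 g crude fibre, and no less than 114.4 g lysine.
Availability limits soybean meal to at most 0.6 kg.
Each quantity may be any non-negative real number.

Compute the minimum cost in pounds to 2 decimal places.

Let x1 = kg of soybean meal, x2 = kg of alfalfa meal, x3 = kg of fish meal, x4 = kg of DDGS, x5 = kg of pea protein.
Minimize 0.64x1 + 0.39x2 + 2.09x3 + 0.28x4 + 1.11x5 with:
  60x1 + 251x2 + 5x3 + 80x4 + 21x5 ≤ 227   (crude fibre)
  29.6x1 + 8.1x2 + 52.3x3 + 8.2x4 + 37.2x5 ≥ 114.4   (lysine)
  x1 ≤ 0.6
  x1, x2, x3, x4, x5 ≥ 0.
The minimum-cost mix takes nothing from alfalfa meal, fish meal, DDGS — only soybean meal, pea protein. The lysine and the soybean meal cap requirements are met with equality.
That vertex is x1 = 0.6, x5 = 2.598.
Cost = 0.64·0.6 + 1.11·2.598 = 3.2678.

£3.27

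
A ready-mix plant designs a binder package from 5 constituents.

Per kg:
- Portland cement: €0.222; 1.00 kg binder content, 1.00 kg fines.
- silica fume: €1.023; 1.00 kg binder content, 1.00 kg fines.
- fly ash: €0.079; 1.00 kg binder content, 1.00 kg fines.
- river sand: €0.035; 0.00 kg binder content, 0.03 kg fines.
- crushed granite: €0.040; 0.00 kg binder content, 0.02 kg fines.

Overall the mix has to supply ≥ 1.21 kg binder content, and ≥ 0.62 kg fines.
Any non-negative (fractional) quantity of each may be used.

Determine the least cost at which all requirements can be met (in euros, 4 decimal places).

€0.0956

Let x1 = kg of Portland cement, x2 = kg of silica fume, x3 = kg of fly ash, x4 = kg of river sand, x5 = kg of crushed granite.
Minimize 0.222x1 + 1.023x2 + 0.079x3 + 0.035x4 + 0.04x5 s.t.:
  1x1 + 1x2 + 1x3 ≥ 1.21   (binder content)
  1x1 + 1x2 + 1x3 + 0.03x4 + 0.02x5 ≥ 0.62   (fines)
  x1, x2, x3, x4, x5 ≥ 0.
The minimum-cost mix takes nothing from Portland cement, silica fume, river sand, crushed granite — only fly ash. There the binder content constraint is tight.
So fly ash = 1.21 kg.
Objective = 0.079·1.21 = 0.095590.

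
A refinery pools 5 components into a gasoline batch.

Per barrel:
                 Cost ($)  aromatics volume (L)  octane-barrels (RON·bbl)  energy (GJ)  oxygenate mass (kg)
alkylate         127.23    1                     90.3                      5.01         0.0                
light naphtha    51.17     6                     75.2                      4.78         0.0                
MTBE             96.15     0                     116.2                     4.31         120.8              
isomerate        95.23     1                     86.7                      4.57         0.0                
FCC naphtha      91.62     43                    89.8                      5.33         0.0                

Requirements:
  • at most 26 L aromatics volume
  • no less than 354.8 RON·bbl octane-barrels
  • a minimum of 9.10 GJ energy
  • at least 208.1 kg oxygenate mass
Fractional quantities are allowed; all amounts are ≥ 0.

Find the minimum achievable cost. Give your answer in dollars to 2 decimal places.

Treat it as an LP. Let x1 = barrels of alkylate, x2 = barrels of light naphtha, x3 = barrels of MTBE, x4 = barrels of isomerate, x5 = barrels of FCC naphtha.
Minimise 127.23x1 + 51.17x2 + 96.15x3 + 95.23x4 + 91.62x5 subject to:
  1x1 + 6x2 + 1x4 + 43x5 ≤ 26   (aromatics volume)
  90.3x1 + 75.2x2 + 116.2x3 + 86.7x4 + 89.8x5 ≥ 354.8   (octane-barrels)
  5.01x1 + 4.78x2 + 4.31x3 + 4.57x4 + 5.33x5 ≥ 9.1   (energy)
  120.8x3 ≥ 208.1   (oxygenate mass)
  x1, x2, x3, x4, x5 ≥ 0.
The cheapest feasible vertex uses only light naphtha, MTBE; alkylate, isomerate, FCC naphtha are not used. The octane-barrels and oxygenate mass requirements are met with equality.
Solving gives x2 = 2.0562, x3 = 1.7227.
Cost = 51.17·2.0562 + 96.15·1.7227 = 270.8534.

$270.85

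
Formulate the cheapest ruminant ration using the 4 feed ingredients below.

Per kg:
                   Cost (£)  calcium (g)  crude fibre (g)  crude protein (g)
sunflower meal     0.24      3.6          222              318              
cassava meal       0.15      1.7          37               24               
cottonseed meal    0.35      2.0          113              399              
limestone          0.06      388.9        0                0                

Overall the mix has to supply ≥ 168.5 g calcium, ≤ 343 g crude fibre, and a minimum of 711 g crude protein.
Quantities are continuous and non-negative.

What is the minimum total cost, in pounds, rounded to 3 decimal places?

£0.607

Set it up as a linear program. Let x1 = kg of sunflower meal, x2 = kg of cassava meal, x3 = kg of cottonseed meal, x4 = kg of limestone.
Minimize 0.24x1 + 0.15x2 + 0.35x3 + 0.06x4 s.t.:
  3.6x1 + 1.7x2 + 2x3 + 388.9x4 ≥ 168.5   (calcium)
  222x1 + 37x2 + 113x3 ≤ 343   (crude fibre)
  318x1 + 24x2 + 399x3 ≥ 711   (crude protein)
  x1, x2, x3, x4 ≥ 0.
The cheapest feasible vertex uses only sunflower meal, cottonseed meal, limestone; cassava meal is not used. Binding constraints: calcium, crude fibre, crude protein.
That vertex is x1 = 1.074, x3 = 0.9264, x4 = 0.4186.
Hence cost = 0.24·1.074 + 0.35·0.9264 + 0.06·0.4186 = £0.60712.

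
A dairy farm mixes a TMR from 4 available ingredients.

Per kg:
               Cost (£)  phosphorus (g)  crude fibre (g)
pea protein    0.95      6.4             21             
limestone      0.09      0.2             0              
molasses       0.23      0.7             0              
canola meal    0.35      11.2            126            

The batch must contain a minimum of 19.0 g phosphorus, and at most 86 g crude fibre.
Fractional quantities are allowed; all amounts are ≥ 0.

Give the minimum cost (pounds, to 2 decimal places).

Set it up as a linear program. Let x1 = kg of pea protein, x2 = kg of limestone, x3 = kg of molasses, x4 = kg of canola meal.
Minimize 0.95x1 + 0.09x2 + 0.23x3 + 0.35x4 s.t.:
  6.4x1 + 0.2x2 + 0.7x3 + 11.2x4 ≥ 19   (phosphorus)
  21x1 + 126x4 ≤ 86   (crude fibre)
  x1, x2, x3, x4 ≥ 0.
The optimal basis is {pea protein, canola meal}; limestone, molasses drop out. Binding constraints: phosphorus and crude fibre.
So pea protein = 2.505 kg, canola meal = 0.2651 kg.
Cost = 0.95·2.505 + 0.35·0.2651 = 2.4725.

£2.47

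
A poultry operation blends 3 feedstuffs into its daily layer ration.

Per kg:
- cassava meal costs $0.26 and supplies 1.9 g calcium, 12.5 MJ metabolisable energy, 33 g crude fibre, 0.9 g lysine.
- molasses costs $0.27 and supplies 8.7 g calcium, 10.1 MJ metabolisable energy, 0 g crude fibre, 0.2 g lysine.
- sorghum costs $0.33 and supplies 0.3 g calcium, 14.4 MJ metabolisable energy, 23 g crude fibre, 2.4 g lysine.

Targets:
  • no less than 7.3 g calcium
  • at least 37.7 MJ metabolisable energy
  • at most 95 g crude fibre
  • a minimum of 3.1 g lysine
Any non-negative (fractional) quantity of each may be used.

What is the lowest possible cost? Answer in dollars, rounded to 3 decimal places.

This is a linear program. Let x1 = kg of cassava meal, x2 = kg of molasses, x3 = kg of sorghum.
Minimize 0.26x1 + 0.27x2 + 0.33x3 subject to:
  1.9x1 + 8.7x2 + 0.3x3 ≥ 7.3   (calcium)
  12.5x1 + 10.1x2 + 14.4x3 ≥ 37.7   (metabolisable energy)
  33x1 + 23x3 ≤ 95   (crude fibre)
  0.9x1 + 0.2x2 + 2.4x3 ≥ 3.1   (lysine)
  x1, x2, x3 ≥ 0.
The optimal mix uses every input. The calcium, metabolisable energy, lysine requirements are met with equality.
Solving gives x1 = 2.28, x2 = 0.327, x3 = 0.4093.
Cost = 0.26·2.28 + 0.27·0.327 + 0.33·0.4093 = 0.81616.

$0.816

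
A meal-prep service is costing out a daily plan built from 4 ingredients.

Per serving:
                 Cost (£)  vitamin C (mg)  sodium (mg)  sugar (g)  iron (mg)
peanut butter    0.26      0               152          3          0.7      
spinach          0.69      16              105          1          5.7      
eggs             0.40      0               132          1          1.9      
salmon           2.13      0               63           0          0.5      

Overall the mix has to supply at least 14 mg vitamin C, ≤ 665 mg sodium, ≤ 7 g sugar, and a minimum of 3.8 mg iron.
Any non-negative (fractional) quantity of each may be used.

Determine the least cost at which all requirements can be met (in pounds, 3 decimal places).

£0.604

Let x1 = servings of peanut butter, x2 = servings of spinach, x3 = servings of eggs, x4 = servings of salmon.
Minimize 0.26x1 + 0.69x2 + 0.4x3 + 2.13x4 with:
  16x2 ≥ 14   (vitamin C)
  152x1 + 105x2 + 132x3 + 63x4 ≤ 665   (sodium)
  3x1 + 1x2 + 1x3 ≤ 7   (sugar)
  0.7x1 + 5.7x2 + 1.9x3 + 0.5x4 ≥ 3.8   (iron)
  x1, x2, x3, x4 ≥ 0.
The minimum-cost mix takes nothing from peanut butter, eggs, salmon — only spinach. The vitamin C requirement is met with equality.
Solving gives x2 = 0.875.
Total cost: 0.69·0.875 = 0.60375.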